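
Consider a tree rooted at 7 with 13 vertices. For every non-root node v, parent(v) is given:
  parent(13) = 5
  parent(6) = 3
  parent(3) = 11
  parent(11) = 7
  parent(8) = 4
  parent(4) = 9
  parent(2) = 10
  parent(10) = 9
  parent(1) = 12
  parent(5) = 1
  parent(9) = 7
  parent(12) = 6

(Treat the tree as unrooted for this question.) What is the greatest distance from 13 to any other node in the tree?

A farthest node from 13 is 8 (2 also at distance 10).
The path 13 – 5 – 1 – 12 – 6 – 3 – 11 – 7 – 9 – 4 – 8 has 10 edges.

10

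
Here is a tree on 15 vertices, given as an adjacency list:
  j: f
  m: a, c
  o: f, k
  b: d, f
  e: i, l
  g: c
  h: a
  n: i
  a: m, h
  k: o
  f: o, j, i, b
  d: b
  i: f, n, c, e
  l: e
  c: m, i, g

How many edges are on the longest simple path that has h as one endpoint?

7

The node farthest from h is k (d also at distance 7), via h-a-m-c-i-f-o-k — 7 edges.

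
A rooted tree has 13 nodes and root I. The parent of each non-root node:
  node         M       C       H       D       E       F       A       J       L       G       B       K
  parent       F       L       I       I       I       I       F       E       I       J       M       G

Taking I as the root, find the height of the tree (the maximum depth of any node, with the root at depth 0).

4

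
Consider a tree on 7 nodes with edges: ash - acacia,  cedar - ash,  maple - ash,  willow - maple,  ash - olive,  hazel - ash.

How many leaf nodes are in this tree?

Degree-1 nodes: acacia, cedar, hazel, olive, willow — 5 of them.

5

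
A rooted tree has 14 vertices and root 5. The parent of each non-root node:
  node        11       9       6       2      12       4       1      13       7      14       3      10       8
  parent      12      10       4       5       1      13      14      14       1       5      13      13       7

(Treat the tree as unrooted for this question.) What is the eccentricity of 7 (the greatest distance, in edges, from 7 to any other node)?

5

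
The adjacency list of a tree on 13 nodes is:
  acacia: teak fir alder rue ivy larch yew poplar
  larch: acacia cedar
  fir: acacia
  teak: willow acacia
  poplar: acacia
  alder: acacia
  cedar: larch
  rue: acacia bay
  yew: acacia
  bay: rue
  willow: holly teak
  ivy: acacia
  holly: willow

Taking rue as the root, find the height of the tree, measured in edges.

4

A deepest node is holly, reached by rue-acacia-teak-willow-holly.
That path has 4 edges, so the height is 4.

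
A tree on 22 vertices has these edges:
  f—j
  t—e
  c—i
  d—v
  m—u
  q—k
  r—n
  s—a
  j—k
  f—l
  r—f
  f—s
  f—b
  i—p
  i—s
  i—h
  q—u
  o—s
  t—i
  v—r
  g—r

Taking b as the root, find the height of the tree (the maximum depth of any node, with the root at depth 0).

The longest root-to-leaf path is b-f-j-k-q-u-m (6 edges).

6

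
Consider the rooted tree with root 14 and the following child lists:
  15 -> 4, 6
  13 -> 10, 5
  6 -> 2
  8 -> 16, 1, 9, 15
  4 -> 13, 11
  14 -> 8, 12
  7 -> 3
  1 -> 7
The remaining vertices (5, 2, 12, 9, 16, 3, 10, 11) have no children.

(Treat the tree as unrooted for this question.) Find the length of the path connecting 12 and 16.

3

12 - 14 - 8 - 16: 3 edges.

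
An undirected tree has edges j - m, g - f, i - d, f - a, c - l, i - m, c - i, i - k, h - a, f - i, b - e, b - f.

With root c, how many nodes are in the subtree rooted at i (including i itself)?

The subtree rooted at i contains: i, f, m, d, k, b, a, g, j, e, h — 11 nodes.

11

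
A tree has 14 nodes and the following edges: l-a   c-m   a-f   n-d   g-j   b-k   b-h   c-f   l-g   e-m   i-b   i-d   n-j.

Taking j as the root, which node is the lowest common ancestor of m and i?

m's ancestor chain is m, c, f, a, l, g, j and i's is i, d, n, j; they first meet at j.

j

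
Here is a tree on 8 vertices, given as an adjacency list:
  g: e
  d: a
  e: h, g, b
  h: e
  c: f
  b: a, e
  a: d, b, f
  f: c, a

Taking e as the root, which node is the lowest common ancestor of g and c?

e

Ancestors of g (toward the root): g, e.
Ancestors of c: c, f, a, b, e.
The deepest node appearing in both lists is e.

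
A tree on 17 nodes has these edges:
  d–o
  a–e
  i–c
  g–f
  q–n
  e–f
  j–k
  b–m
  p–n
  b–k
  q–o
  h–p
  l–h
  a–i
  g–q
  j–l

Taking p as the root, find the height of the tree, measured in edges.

8

c sits deepest: p-n-q-g-f-e-a-i-c — 8 edges from the root.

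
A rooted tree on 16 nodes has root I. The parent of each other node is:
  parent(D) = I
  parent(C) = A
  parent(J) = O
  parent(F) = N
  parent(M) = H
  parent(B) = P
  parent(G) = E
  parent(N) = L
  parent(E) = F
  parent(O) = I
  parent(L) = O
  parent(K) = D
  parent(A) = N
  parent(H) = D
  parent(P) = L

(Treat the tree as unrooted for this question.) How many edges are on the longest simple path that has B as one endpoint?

A farthest node from B is M.
The path B-P-L-O-I-D-H-M has 7 edges.

7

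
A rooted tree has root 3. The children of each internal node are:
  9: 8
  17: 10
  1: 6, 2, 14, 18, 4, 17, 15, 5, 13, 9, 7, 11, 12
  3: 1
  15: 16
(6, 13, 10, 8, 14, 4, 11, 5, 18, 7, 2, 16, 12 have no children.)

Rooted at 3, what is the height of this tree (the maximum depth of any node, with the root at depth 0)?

A deepest node is 10, reached by 3 – 1 – 17 – 10.
That path has 3 edges, so the height is 3.

3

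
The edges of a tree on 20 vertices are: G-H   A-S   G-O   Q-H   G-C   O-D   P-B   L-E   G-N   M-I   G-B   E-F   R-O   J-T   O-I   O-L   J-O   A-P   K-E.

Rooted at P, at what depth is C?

3

Path from P to C: P – B – G – C, which has 3 edges.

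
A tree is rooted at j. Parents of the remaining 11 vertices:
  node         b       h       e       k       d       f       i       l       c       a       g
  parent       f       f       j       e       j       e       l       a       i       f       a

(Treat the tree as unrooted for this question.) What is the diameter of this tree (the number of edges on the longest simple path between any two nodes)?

A longest path is c - i - l - a - f - e - j - d, with 7 edges.

7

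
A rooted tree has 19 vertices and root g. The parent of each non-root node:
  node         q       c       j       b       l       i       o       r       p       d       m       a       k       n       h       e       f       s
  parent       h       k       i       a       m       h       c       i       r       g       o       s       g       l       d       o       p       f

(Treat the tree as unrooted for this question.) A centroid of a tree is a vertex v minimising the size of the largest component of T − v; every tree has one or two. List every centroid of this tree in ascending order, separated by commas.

h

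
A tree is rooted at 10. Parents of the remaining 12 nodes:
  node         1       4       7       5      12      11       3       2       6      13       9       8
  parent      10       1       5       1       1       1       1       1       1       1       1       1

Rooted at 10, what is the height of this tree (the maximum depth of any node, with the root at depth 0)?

3

The longest root-to-leaf path is 10 – 1 – 5 – 7 (3 edges).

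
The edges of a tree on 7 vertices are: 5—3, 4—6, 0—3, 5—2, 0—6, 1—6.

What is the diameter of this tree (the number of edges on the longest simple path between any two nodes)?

Starting from 2, a farthest node is 1 at distance 5.
One longest path: 2 - 5 - 3 - 0 - 6 - 1.
So the diameter is 5.

5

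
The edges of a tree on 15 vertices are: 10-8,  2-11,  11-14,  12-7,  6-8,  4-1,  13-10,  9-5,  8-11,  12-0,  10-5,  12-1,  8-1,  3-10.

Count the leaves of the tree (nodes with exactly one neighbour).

9

The leaves are 0, 2, 3, 4, 6, 7, 9, 13, 14.
That is 9 leaves.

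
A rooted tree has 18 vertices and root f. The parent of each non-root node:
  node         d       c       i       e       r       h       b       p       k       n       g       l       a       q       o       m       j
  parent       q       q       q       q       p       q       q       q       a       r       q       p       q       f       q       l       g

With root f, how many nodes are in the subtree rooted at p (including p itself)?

p's subtree: {p, l, r, m, n}, size 5.

5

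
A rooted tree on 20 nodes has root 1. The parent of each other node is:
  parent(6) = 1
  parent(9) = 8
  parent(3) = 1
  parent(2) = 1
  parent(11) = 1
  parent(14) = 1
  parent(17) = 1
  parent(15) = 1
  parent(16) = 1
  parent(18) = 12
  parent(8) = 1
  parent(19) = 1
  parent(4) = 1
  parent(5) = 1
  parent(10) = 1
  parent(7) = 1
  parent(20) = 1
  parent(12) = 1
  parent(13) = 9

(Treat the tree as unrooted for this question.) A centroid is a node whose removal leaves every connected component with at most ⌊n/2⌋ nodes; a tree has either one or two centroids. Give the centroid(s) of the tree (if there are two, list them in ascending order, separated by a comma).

1

Removing 1 splits the tree into components of sizes 3, 2, 1, 1, 1, 1, 1, 1, 1, 1, 1, 1, 1, 1, 1, 1; the largest is 3 ≤ ⌊20/2⌋ = 10.
Every other node leaves some component of size > 10, so the centroid is unique.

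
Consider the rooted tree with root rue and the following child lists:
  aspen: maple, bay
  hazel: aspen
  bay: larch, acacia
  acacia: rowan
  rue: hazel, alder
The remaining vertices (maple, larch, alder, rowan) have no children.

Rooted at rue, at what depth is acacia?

4

Path from rue to acacia: rue → hazel → aspen → bay → acacia, which has 4 edges.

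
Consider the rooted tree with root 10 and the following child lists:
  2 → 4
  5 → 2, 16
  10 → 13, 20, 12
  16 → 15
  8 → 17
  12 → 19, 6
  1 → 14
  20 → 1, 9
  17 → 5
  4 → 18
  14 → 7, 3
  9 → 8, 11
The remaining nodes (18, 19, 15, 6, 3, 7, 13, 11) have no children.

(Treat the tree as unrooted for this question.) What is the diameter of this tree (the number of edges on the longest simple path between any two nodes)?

Starting from 18, a farthest node is 19 at distance 10.
One longest path: 18–4–2–5–17–8–9–20–10–12–19.
So the diameter is 10.

10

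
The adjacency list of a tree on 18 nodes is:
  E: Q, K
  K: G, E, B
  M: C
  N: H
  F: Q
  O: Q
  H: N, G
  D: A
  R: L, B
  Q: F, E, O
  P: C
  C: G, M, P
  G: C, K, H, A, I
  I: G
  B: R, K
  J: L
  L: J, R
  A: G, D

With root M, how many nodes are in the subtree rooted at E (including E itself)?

The subtree rooted at E contains: E, Q, F, O — 4 nodes.

4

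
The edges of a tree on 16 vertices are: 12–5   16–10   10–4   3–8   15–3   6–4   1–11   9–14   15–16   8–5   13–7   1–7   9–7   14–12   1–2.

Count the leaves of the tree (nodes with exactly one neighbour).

4

Exactly 4 nodes have a single neighbour: 2, 6, 11, 13.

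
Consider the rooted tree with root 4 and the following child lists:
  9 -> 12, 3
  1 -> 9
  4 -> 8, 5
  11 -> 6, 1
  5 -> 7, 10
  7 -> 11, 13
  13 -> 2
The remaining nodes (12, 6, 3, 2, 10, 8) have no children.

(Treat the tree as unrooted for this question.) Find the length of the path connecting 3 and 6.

3 - 9 - 1 - 11 - 6: 4 edges.

4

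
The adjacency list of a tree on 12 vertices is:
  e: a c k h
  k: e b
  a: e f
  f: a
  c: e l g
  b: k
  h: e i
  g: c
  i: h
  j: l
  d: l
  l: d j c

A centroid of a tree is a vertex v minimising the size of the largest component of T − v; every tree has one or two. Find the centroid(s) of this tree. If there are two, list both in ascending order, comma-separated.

Removing e splits the tree into components of sizes 5, 2, 2, 2; the largest is 5 ≤ ⌊12/2⌋ = 6.
No neighbour of e does as well, so e is the unique centroid.

e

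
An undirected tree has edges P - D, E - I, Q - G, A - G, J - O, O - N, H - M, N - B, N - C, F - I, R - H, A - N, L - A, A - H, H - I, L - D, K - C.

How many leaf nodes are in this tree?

Degree-1 nodes: B, E, F, J, K, M, P, Q, R — 9 of them.

9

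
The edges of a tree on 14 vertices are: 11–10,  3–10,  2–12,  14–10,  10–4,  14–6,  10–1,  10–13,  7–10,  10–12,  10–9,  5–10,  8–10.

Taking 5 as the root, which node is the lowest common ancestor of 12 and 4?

10

Path 12→root: 12 10 5; path 4→root: 4 10 5.
First common node: 10.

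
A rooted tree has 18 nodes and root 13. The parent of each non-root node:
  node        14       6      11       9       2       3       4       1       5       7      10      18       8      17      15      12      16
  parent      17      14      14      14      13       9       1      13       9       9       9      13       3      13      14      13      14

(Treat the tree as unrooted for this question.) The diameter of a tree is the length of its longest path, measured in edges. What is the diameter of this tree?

BFS from 4 reaches 8 last, at distance 7; BFS from 8 confirms no node is farther.
Path: 4 – 1 – 13 – 17 – 14 – 9 – 3 – 8.

7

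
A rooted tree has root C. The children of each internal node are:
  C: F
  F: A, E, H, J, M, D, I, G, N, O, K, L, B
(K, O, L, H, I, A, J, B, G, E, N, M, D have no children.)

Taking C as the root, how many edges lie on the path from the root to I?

2

Path from C to I: C–F–I, which has 2 edges.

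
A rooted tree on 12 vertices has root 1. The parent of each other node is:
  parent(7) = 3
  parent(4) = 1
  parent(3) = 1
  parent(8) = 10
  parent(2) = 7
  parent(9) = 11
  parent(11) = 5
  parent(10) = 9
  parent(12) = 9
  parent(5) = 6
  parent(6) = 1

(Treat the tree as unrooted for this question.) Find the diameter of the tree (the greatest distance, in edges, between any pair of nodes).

A longest path is 8-10-9-11-5-6-1-3-7-2, with 9 edges.

9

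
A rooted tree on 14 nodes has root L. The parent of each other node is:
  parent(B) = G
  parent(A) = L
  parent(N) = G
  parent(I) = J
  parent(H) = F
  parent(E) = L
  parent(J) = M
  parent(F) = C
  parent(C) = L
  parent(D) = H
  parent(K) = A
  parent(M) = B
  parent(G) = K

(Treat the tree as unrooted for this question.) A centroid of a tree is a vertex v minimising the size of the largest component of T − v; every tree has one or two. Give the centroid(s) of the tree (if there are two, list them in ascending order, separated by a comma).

If A is removed the pieces have sizes 7, 6, all ≤ ⌊14/2⌋ = 7.
K is adjacent to A and is also a centroid (the largest component after removing it is likewise 7).

A, K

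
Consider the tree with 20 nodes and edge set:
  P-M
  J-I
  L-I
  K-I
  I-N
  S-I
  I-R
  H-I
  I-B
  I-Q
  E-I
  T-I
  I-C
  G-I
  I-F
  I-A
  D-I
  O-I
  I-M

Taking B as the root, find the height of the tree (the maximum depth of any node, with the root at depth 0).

A deepest node is P, reached by B – I – M – P.
That path has 3 edges, so the height is 3.

3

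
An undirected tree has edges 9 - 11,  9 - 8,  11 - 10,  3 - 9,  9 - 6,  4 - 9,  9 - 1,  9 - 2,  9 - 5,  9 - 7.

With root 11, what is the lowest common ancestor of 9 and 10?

11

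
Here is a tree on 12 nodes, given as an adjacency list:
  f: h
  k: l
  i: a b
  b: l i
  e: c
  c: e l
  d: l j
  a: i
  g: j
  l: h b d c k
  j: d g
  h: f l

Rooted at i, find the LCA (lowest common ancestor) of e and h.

l

Path e→root: e c l b i; path h→root: h l b i.
First common node: l.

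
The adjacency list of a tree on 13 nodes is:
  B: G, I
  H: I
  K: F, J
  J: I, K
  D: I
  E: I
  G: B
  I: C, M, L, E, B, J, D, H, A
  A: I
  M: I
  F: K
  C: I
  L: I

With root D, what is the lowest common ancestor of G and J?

I

Ancestors of G (toward the root): G, B, I, D.
Ancestors of J: J, I, D.
The deepest node appearing in both lists is I.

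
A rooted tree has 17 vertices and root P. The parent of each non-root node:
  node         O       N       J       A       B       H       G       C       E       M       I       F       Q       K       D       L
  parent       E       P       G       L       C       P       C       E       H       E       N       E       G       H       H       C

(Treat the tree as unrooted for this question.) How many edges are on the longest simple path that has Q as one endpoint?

7

The node farthest from Q is I, via Q-G-C-E-H-P-N-I — 7 edges.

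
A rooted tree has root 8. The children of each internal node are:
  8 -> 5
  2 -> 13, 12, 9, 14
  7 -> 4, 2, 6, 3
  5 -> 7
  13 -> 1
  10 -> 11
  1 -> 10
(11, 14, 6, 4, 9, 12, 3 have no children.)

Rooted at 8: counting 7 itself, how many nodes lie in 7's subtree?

The subtree rooted at 7 contains: 7, 2, 3, 6, 4, 13, 12, 14, 9, 1, 10, 11 — 12 nodes.

12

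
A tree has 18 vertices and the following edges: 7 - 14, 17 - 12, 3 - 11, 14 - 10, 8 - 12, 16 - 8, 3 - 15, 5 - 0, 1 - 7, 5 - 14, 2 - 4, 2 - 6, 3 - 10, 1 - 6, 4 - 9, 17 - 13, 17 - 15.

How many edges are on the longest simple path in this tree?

Starting from 16, a farthest node is 9 at distance 13.
One longest path: 16 - 8 - 12 - 17 - 15 - 3 - 10 - 14 - 7 - 1 - 6 - 2 - 4 - 9.
So the diameter is 13.

13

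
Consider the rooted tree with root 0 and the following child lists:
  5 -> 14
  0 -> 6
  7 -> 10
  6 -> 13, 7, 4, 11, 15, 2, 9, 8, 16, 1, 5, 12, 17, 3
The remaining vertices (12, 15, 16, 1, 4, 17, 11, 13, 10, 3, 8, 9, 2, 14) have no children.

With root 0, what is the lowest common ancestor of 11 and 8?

11's ancestor chain is 11, 6, 0 and 8's is 8, 6, 0; they first meet at 6.

6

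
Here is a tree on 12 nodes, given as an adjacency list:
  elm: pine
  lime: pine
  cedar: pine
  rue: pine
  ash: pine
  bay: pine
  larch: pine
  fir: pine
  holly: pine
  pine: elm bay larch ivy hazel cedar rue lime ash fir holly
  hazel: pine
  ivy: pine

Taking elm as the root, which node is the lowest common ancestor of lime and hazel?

Path lime→root: lime pine elm; path hazel→root: hazel pine elm.
First common node: pine.

pine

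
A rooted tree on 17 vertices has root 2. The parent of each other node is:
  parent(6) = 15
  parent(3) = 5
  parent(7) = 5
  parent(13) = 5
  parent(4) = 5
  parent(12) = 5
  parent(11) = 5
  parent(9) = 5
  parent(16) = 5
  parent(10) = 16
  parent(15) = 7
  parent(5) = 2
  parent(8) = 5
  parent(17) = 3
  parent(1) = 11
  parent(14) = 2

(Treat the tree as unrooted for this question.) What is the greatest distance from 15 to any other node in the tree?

4

The node farthest from 15 is 17 (1, 14, 10 also at distance 4), via 15-7-5-3-17 — 4 edges.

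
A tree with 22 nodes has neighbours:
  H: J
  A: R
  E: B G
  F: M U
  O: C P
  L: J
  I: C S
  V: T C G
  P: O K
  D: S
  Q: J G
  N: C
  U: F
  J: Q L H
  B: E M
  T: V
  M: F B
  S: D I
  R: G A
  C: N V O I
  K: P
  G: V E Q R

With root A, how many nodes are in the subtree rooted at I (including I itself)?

3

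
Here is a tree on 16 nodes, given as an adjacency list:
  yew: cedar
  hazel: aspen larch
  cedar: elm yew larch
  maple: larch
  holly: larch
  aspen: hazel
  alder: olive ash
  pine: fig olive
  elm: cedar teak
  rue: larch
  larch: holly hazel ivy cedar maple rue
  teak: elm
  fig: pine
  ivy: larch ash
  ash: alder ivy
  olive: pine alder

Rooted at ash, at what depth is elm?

4

ash → ivy → larch → cedar → elm — 4 edges.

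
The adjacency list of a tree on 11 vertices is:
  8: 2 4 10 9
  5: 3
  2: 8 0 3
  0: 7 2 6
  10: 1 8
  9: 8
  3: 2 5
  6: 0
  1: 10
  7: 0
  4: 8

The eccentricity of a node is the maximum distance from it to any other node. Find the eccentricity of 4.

4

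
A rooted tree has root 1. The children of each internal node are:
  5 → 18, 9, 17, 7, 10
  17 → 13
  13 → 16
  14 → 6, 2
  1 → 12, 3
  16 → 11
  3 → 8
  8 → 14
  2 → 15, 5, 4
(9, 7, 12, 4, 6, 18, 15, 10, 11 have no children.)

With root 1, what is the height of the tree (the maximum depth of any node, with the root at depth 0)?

9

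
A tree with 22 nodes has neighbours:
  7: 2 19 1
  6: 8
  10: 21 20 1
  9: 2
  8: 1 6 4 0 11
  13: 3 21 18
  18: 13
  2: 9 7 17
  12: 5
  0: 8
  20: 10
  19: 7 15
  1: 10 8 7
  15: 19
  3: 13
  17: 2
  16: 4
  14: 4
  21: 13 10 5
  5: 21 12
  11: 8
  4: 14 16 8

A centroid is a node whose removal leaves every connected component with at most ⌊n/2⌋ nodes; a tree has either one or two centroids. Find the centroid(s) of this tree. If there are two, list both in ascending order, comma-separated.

1

If 1 is removed the pieces have sizes 8, 7, 6, all ≤ ⌊22/2⌋ = 11.
No neighbour of 1 does as well, so 1 is the unique centroid.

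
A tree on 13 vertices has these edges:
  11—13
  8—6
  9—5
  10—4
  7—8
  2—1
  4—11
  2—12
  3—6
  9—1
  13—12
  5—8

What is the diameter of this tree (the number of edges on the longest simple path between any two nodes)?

11

A longest path is 3–6–8–5–9–1–2–12–13–11–4–10, with 11 edges.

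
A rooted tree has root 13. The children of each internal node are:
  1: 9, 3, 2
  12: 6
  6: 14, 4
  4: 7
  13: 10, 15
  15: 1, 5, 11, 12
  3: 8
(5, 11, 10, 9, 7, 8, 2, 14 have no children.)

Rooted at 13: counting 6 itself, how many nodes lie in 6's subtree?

Descendants of 6 (including itself): 6, 4, 14, 7. That's 4.

4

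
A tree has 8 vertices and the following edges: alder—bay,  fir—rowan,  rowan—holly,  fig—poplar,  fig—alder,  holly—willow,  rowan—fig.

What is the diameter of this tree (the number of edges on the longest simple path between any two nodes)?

5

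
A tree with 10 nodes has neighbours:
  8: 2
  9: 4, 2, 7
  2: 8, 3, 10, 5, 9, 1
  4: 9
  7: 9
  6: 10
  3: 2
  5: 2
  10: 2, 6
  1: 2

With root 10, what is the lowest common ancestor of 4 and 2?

2

Path 4→root: 4 9 2 10; path 2→root: 2 10.
First common node: 2.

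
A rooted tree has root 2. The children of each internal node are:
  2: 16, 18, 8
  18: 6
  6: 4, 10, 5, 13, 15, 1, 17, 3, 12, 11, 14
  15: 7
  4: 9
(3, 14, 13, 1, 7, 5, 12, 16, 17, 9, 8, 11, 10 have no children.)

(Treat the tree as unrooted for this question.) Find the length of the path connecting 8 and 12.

4

Walking from 8: 8–2–18–6–12. Length 4.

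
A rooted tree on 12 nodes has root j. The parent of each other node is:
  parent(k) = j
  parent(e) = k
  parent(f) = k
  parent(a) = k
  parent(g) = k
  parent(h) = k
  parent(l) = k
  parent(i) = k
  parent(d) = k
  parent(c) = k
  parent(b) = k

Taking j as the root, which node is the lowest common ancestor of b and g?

k

b's ancestor chain is b, k, j and g's is g, k, j; they first meet at k.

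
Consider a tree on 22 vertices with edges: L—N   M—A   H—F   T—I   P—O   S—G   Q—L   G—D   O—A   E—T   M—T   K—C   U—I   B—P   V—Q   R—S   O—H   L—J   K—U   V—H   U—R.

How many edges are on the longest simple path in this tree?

14

A longest path is N - L - Q - V - H - O - A - M - T - I - U - R - S - G - D, with 14 edges.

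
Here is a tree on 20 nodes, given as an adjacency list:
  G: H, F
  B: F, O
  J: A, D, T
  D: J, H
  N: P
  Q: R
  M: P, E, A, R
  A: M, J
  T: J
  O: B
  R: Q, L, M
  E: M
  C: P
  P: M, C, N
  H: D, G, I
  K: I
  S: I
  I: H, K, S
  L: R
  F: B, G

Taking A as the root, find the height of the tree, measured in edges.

The longest root-to-leaf path is A – J – D – H – G – F – B – O (7 edges).

7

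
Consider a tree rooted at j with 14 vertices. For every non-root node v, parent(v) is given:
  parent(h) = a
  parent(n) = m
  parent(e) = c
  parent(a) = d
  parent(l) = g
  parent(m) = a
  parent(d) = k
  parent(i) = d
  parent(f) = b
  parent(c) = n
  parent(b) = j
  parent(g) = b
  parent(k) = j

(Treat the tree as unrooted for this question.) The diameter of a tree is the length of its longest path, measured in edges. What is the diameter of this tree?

10

Starting from e, a farthest node is l at distance 10.
One longest path: e–c–n–m–a–d–k–j–b–g–l.
So the diameter is 10.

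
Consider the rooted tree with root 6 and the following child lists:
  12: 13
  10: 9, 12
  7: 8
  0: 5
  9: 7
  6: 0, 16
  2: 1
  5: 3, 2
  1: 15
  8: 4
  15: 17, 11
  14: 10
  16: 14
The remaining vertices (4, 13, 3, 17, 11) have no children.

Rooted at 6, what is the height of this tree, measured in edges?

4 sits deepest: 6 → 16 → 14 → 10 → 9 → 7 → 8 → 4 — 7 edges from the root.

7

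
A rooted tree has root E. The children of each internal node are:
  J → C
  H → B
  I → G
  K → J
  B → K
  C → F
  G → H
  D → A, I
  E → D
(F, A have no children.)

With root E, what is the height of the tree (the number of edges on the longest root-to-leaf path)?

F sits deepest: E → D → I → G → H → B → K → J → C → F — 9 edges from the root.

9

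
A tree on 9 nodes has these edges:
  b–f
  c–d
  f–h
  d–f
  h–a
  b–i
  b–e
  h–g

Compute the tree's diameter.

A longest path is c-d-f-h-a, with 4 edges.

4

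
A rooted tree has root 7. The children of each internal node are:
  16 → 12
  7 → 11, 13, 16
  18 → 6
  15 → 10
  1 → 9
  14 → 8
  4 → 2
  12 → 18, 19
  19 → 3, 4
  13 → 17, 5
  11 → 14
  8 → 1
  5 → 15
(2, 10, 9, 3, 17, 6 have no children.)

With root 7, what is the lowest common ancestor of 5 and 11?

7

5's ancestor chain is 5, 13, 7 and 11's is 11, 7; they first meet at 7.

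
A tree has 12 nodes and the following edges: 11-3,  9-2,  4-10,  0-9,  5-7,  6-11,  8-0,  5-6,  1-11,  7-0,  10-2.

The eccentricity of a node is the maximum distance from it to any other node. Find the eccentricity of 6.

Distances from 6 peak at 7, attained at 4.
6–5–7–0–9–2–10–4

7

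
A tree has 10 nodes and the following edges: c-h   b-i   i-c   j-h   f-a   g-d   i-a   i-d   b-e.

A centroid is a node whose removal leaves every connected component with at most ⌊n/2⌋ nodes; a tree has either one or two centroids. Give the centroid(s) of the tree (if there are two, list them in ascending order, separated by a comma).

Delete i: the remaining components have sizes 3, 2, 2, 2. Max 3 ≤ 5, so i is a centroid.
No neighbour of i does as well, so i is the unique centroid.

i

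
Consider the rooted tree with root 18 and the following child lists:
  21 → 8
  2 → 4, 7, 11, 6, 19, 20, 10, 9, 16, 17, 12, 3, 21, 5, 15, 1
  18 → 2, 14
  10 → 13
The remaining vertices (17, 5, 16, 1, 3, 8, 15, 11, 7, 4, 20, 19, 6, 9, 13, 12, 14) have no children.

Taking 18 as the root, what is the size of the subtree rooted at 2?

Descendants of 2 (including itself): 2, 19, 10, 21, 7, 3, 9, 12, 16, 4, 6, 1, 5, 15, 20, 17, 11, 13, 8. That's 19.

19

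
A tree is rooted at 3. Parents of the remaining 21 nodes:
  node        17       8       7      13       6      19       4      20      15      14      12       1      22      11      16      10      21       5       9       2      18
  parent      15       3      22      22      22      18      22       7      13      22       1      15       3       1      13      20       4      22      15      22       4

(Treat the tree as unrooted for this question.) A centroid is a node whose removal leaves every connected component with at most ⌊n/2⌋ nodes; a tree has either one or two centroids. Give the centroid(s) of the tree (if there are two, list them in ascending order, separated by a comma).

22

If 22 is removed the pieces have sizes 8, 4, 3, 2, 1, 1, 1, 1, all ≤ ⌊22/2⌋ = 11.
No neighbour of 22 does as well, so 22 is the unique centroid.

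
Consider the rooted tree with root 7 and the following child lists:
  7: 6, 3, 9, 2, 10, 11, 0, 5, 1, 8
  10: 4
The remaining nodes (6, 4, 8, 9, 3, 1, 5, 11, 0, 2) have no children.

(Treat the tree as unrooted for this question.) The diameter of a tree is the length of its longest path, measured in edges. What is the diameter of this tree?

Starting from 4, a farthest node is 5 at distance 3.
One longest path: 4 - 10 - 7 - 5.
So the diameter is 3.

3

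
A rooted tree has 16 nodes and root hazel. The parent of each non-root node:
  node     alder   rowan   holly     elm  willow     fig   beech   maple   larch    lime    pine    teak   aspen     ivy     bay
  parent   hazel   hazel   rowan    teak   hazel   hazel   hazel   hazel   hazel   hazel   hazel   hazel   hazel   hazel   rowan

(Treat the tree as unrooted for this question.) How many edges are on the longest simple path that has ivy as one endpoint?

3

The node farthest from ivy is bay (holly, elm also at distance 3), via ivy–hazel–rowan–bay — 3 edges.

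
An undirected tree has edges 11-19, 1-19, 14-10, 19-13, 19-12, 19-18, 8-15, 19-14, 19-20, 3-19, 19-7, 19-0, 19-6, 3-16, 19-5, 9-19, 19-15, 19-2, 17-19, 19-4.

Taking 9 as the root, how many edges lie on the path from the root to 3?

2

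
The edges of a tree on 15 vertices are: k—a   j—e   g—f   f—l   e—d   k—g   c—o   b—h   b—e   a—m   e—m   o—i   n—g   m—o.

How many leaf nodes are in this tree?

Exactly 7 nodes have a single neighbour: c, d, h, i, j, l, n.

7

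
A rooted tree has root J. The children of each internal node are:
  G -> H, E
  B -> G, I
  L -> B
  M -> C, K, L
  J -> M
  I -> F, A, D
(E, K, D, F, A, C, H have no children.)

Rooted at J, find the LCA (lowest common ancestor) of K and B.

K's ancestor chain is K, M, J and B's is B, L, M, J; they first meet at M.

M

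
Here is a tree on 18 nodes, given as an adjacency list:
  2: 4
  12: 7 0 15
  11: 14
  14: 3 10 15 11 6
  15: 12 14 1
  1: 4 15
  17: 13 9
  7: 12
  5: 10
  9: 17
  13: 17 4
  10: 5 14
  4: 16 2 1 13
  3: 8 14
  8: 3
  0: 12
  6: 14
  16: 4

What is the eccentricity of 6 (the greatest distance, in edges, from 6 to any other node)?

A farthest node from 6 is 9.
The path 6-14-15-1-4-13-17-9 has 7 edges.

7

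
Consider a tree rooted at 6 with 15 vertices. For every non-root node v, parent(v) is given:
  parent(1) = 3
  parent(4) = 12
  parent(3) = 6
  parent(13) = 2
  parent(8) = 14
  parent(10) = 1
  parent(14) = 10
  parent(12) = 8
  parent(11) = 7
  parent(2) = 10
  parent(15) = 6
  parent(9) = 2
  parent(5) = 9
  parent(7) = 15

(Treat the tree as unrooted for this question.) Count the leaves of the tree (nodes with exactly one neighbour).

Exactly 4 nodes have a single neighbour: 4, 5, 11, 13.

4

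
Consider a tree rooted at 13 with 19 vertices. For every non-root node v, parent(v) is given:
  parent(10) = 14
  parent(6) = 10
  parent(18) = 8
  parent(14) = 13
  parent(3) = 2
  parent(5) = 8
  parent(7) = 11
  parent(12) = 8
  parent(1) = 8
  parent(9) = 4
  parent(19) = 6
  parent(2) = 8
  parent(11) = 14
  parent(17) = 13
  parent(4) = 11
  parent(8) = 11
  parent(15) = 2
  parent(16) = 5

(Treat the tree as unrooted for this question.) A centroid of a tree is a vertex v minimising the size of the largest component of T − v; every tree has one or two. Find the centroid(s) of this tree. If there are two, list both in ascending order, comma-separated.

11

If 11 is removed the pieces have sizes 9, 6, 2, 1, all ≤ ⌊19/2⌋ = 9.
No neighbour of 11 does as well, so 11 is the unique centroid.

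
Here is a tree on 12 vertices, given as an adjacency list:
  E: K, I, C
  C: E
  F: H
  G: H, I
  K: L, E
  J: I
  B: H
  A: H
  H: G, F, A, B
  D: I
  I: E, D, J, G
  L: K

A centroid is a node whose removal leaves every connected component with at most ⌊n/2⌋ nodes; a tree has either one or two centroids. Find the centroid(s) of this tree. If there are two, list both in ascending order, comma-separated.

If I is removed the pieces have sizes 5, 4, 1, 1, all ≤ ⌊12/2⌋ = 6.
Every other node leaves some component of size > 6, so the centroid is unique.

I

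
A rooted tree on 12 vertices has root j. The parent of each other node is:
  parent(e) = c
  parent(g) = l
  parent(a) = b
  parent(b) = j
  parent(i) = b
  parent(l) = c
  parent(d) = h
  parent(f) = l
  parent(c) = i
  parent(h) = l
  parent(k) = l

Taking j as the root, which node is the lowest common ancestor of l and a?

l's ancestor chain is l, c, i, b, j and a's is a, b, j; they first meet at b.

b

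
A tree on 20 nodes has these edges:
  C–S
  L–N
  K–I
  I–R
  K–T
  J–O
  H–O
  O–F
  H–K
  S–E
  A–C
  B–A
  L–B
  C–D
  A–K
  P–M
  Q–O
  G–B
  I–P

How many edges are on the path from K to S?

3

K - A - C - S: 3 edges.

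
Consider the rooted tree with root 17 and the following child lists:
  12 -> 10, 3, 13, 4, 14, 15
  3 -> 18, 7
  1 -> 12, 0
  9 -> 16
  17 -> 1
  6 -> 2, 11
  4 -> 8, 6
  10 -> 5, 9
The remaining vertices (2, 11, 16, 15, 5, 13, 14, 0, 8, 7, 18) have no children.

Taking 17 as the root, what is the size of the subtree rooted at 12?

16

The subtree rooted at 12 contains: 12, 4, 15, 10, 14, 3, 13, 6, 8, 9, 5, 7, 18, 11, 2, 16 — 16 nodes.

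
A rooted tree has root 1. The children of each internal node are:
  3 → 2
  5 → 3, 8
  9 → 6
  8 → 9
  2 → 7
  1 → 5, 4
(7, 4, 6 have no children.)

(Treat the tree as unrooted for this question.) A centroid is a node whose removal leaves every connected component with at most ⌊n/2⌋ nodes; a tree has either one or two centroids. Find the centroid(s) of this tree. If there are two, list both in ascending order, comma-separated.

Delete 5: the remaining components have sizes 3, 3, 2. Max 3 ≤ 4, so 5 is a centroid.
Every other node leaves some component of size > 4, so the centroid is unique.

5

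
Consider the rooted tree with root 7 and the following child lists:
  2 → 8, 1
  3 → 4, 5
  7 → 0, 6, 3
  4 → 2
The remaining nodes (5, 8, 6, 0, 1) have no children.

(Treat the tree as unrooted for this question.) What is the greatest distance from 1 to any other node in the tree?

Distances from 1 peak at 5, attained at 6 (0 also at distance 5).
1-2-4-3-7-6

5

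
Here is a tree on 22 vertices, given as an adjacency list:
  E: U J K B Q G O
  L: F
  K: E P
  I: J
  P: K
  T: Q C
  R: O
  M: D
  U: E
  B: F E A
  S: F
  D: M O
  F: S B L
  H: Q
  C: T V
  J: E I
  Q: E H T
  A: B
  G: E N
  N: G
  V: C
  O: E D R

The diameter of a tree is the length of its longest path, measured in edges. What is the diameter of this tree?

A longest path is V–C–T–Q–E–B–F–L, with 7 edges.

7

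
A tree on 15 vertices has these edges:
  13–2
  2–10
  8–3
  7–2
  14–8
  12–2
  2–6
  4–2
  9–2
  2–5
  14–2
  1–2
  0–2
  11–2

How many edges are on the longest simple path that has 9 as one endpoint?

4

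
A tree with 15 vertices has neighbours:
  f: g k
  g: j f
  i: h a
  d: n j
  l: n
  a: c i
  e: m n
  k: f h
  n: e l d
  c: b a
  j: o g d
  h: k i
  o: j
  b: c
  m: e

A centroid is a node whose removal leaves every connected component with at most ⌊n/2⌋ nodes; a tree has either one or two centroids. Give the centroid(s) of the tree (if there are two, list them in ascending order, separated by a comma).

If g is removed the pieces have sizes 7, 7, all ≤ ⌊15/2⌋ = 7.
Every other node leaves some component of size > 7, so the centroid is unique.

g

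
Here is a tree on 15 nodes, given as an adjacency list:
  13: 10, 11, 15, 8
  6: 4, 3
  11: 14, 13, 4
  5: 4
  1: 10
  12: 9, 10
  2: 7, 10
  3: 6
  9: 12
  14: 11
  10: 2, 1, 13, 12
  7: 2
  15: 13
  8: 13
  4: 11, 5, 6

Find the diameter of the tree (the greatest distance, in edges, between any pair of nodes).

BFS from 3 reaches 7 last, at distance 7; BFS from 7 confirms no node is farther.
Path: 3–6–4–11–13–10–2–7.

7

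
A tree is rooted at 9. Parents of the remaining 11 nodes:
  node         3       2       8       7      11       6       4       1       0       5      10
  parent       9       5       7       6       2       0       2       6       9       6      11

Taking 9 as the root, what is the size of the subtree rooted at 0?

Descendants of 0 (including itself): 0, 6, 1, 7, 5, 8, 2, 11, 4, 10. That's 10.

10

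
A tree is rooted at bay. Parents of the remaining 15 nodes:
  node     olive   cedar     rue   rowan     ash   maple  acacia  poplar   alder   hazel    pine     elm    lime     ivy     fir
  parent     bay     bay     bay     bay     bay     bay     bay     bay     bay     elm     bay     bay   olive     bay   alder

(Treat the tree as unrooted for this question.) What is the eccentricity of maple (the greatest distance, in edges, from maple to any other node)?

3

The node farthest from maple is hazel (fir, lime also at distance 3), via maple-bay-elm-hazel — 3 edges.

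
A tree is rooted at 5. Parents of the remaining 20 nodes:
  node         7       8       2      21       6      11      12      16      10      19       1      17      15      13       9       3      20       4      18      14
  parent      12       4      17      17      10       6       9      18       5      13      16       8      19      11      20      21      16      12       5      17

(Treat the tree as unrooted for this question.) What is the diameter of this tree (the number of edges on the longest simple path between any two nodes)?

BFS from 15 reaches 3 last, at distance 16; BFS from 3 confirms no node is farther.
Path: 15 - 19 - 13 - 11 - 6 - 10 - 5 - 18 - 16 - 20 - 9 - 12 - 4 - 8 - 17 - 21 - 3.

16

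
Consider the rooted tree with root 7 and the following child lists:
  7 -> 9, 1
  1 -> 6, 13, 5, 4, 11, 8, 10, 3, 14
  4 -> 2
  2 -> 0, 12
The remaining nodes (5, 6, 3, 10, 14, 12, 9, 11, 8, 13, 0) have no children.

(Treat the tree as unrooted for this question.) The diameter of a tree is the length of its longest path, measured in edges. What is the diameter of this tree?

A longest path is 9 – 7 – 1 – 4 – 2 – 12, with 5 edges.

5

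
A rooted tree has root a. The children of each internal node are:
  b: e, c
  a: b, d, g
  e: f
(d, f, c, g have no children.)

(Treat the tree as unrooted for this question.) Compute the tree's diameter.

4

A longest path is g - a - b - e - f, with 4 edges.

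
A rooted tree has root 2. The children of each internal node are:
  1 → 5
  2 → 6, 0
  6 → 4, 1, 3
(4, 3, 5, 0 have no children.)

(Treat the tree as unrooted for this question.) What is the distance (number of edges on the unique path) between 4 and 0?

The path is 4–6–2–0, which has 3 edges.

3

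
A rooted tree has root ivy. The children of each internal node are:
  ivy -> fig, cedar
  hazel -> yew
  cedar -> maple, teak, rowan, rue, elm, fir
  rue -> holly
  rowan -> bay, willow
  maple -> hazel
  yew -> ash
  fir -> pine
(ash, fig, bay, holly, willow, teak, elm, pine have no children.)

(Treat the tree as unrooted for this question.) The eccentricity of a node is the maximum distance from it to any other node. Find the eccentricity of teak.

5

Distances from teak peak at 5, attained at ash.
teak–cedar–maple–hazel–yew–ash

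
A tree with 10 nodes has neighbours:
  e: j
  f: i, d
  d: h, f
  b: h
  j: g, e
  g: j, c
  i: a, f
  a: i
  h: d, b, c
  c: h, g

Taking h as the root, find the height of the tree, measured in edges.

4

e sits deepest: h → c → g → j → e — 4 edges from the root.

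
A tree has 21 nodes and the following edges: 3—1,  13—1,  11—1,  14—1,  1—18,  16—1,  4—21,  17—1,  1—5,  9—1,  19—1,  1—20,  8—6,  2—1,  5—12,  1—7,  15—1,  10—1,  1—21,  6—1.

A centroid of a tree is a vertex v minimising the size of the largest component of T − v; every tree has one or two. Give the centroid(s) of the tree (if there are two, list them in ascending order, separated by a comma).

1

If 1 is removed the pieces have sizes 2, 2, 2, 1, 1, 1, 1, 1, 1, 1, 1, 1, 1, 1, 1, 1, 1, all ≤ ⌊21/2⌋ = 10.
No neighbour of 1 does as well, so 1 is the unique centroid.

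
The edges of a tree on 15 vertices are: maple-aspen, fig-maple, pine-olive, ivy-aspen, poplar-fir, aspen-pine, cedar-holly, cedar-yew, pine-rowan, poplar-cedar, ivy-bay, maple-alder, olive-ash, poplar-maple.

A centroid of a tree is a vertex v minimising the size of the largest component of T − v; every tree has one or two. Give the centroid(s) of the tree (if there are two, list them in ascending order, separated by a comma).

Removing maple splits the tree into components of sizes 7, 5, 1, 1; the largest is 7 ≤ ⌊15/2⌋ = 7.
Every other node leaves some component of size > 7, so the centroid is unique.

maple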